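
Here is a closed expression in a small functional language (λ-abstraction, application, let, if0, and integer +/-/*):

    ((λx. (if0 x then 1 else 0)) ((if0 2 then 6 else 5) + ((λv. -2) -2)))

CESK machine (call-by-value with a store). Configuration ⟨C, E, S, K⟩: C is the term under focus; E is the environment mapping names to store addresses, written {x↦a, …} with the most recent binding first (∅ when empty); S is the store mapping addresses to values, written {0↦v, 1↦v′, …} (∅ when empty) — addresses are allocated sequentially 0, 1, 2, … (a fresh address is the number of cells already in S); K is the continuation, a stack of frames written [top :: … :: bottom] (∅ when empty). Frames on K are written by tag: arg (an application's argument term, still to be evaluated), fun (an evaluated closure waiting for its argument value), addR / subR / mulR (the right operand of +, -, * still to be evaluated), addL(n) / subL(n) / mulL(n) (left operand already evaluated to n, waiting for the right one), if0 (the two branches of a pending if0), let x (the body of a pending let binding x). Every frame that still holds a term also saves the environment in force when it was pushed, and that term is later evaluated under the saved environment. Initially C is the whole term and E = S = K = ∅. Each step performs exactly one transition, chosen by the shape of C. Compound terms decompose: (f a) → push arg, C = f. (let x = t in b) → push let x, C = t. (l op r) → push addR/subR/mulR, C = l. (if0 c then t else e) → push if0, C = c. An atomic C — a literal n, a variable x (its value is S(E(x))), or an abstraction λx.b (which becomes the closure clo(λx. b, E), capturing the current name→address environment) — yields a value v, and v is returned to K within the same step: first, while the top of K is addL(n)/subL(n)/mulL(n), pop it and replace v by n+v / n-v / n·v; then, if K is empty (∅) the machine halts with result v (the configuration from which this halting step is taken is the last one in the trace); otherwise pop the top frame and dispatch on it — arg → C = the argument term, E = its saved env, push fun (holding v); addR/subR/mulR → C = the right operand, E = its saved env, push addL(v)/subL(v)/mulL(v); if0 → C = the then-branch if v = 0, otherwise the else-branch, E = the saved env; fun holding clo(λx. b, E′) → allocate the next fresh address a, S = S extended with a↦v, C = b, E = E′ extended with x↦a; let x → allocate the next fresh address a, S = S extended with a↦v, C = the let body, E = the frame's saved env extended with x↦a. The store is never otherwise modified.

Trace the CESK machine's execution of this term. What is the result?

0. <C=((λx. (if0 x then 1 else 0)) ((if0 2 then 6 else 5) + ((λv. -2) -2))), E=∅, S=∅, K=∅>
1. <C=(λx. (if0 x then 1 else 0)), E=∅, S=∅, K=[arg]>
2. <C=((if0 2 then 6 else 5) + ((λv. -2) -2)), E=∅, S=∅, K=[fun]>
3. <C=(if0 2 then 6 else 5), E=∅, S=∅, K=[addR :: fun]>
4. <C=2, E=∅, S=∅, K=[if0 :: addR :: fun]>
5. <C=5, E=∅, S=∅, K=[addR :: fun]>
6. <C=((λv. -2) -2), E=∅, S=∅, K=[addL(5) :: fun]>
7. <C=(λv. -2), E=∅, S=∅, K=[arg :: addL(5) :: fun]>
8. <C=-2, E=∅, S=∅, K=[fun :: addL(5) :: fun]>
9. <C=-2, E={v↦0}, S={0↦-2}, K=[addL(5) :: fun]>
10. <C=(if0 x then 1 else 0), E={x↦1}, S={0↦-2, 1↦3}, K=∅>
11. <C=x, E={x↦1}, S={0↦-2, 1↦3}, K=[if0]>
12. <C=0, E={x↦1}, S={0↦-2, 1↦3}, K=∅>
→ final value 0

Answer: 0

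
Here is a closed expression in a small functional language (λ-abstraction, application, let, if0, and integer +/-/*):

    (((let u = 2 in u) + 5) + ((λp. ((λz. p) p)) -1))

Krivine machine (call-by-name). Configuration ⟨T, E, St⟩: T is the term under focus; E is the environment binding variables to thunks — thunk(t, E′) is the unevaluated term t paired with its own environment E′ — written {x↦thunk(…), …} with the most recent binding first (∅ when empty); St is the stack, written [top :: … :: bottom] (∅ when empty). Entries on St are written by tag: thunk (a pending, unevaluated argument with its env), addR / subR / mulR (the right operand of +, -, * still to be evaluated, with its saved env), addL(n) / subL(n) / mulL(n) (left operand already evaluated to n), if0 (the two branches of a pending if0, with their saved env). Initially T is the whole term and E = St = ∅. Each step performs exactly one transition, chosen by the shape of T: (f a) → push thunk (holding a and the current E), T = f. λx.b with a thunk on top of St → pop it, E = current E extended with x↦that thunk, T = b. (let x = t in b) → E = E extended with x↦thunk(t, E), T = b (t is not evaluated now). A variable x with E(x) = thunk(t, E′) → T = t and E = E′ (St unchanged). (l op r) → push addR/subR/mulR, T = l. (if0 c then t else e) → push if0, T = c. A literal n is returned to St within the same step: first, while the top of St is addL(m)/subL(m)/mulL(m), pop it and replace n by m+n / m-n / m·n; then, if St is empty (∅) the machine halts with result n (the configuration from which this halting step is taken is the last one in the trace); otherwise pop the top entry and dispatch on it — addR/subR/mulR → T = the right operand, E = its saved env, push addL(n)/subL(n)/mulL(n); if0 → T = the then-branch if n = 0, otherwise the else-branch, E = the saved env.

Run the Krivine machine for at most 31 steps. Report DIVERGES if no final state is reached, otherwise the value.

[0] ⟨T=(((let u = 2 in u) + 5) + ((λp. ((λz. p) p)) -1)); E=∅; St=∅⟩
[1] ⟨T=((let u = 2 in u) + 5); E=∅; St=[addR]⟩
[2] ⟨T=(let u = 2 in u); E=∅; St=[addR :: addR]⟩
[3] ⟨T=u; E={u↦thunk(2, ∅)}; St=[addR :: addR]⟩
[4] ⟨T=2; E=∅; St=[addR :: addR]⟩
[5] ⟨T=5; E=∅; St=[addL(2) :: addR]⟩
[6] ⟨T=((λp. ((λz. p) p)) -1); E=∅; St=[addL(7)]⟩
[7] ⟨T=(λp. ((λz. p) p)); E=∅; St=[thunk :: addL(7)]⟩
[8] ⟨T=((λz. p) p); E={p↦thunk(-1, ∅)}; St=[addL(7)]⟩
[9] ⟨T=(λz. p); E={p↦thunk(-1, ∅)}; St=[thunk :: addL(7)]⟩
[10] ⟨T=p; E={z↦thunk(p, {p↦thunk(-1, ∅)}), p↦thunk(-1, ∅)}; St=[addL(7)]⟩
[11] ⟨T=-1; E=∅; St=[addL(7)]⟩
→ final value 6

Answer: 6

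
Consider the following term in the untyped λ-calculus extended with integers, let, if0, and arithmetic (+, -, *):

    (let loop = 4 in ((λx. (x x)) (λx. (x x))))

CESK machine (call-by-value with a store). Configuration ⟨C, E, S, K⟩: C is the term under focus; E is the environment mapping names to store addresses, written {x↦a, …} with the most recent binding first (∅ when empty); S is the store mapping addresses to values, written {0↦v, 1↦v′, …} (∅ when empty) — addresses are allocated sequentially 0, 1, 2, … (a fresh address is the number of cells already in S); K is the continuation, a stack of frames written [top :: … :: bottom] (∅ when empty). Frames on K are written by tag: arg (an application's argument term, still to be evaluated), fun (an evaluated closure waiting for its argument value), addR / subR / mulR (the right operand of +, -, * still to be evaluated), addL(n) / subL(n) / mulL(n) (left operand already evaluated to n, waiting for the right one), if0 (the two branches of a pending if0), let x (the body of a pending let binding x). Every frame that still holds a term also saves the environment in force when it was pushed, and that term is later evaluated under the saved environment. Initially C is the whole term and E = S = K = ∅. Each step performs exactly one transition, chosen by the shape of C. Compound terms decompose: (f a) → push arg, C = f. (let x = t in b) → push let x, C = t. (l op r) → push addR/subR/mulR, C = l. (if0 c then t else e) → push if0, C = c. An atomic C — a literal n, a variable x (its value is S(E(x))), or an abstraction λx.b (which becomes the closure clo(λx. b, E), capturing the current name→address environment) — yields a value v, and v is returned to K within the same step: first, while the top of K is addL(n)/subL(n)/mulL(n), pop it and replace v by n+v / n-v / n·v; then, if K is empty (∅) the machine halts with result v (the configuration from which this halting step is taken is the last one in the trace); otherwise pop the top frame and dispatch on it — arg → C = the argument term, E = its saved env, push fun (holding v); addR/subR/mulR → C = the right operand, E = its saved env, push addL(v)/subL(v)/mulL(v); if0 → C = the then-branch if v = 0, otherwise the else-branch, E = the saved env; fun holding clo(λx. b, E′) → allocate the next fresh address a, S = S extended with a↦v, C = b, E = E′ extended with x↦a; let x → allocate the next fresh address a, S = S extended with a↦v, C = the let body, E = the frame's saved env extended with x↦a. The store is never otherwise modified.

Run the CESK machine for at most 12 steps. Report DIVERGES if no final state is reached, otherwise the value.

0. [C=(let loop = 4 in ((λx. (x x)) (λx. (x x)))) | E=∅ | S=∅ | K=∅]
1. [C=4 | E=∅ | S=∅ | K=[let loop]]
2. [C=((λx. (x x)) (λx. (x x))) | E={loop↦0} | S={0↦4} | K=∅]
3. [C=(λx. (x x)) | E={loop↦0} | S={0↦4} | K=[arg]]
4. [C=(λx. (x x)) | E={loop↦0} | S={0↦4} | K=[fun]]
5. [C=(x x) | E={x↦1, loop↦0} | S={0↦4, 1↦clo(λx. (x x), {loop↦0})} | K=∅]
6. [C=x | E={x↦1, loop↦0} | S={0↦4, 1↦clo(λx. (x x), {loop↦0})} | K=[arg]]
7. [C=x | E={x↦1, loop↦0} | S={0↦4, 1↦clo(λx. (x x), {loop↦0})} | K=[fun]]
8. [C=(x x) | E={x↦2, loop↦0} | S={0↦4, 1↦clo(λx. (x x), {loop↦0}), 2↦clo(λx. (x x), {loop↦0})} | K=∅]
9. [C=x | E={x↦2, loop↦0} | S={0↦4, 1↦clo(λx. (x x), {loop↦0}), 2↦clo(λx. (x x), {loop↦0})} | K=[arg]]
10. [C=x | E={x↦2, loop↦0} | S={0↦4, 1↦clo(λx. (x x), {loop↦0}), 2↦clo(λx. (x x), {loop↦0})} | K=[fun]]
11. [C=(x x) | E={x↦3, loop↦0} | S={0↦4, 1↦clo(λx. (x x), {loop↦0}), 2↦clo(λx. (x x), {loop↦0}), 3↦clo(λx. (x x), {loop↦0})} | K=∅]
12. [C=x | E={x↦3, loop↦0} | S={0↦4, 1↦clo(λx. (x x), {loop↦0}), 2↦clo(λx. (x x), {loop↦0}), 3↦clo(λx. (x x), {loop↦0})} | K=[arg]]
→ 12 transitions taken and the configuration is still not final: no result within 12 steps

Answer: DIVERGES (no final state within 12 steps)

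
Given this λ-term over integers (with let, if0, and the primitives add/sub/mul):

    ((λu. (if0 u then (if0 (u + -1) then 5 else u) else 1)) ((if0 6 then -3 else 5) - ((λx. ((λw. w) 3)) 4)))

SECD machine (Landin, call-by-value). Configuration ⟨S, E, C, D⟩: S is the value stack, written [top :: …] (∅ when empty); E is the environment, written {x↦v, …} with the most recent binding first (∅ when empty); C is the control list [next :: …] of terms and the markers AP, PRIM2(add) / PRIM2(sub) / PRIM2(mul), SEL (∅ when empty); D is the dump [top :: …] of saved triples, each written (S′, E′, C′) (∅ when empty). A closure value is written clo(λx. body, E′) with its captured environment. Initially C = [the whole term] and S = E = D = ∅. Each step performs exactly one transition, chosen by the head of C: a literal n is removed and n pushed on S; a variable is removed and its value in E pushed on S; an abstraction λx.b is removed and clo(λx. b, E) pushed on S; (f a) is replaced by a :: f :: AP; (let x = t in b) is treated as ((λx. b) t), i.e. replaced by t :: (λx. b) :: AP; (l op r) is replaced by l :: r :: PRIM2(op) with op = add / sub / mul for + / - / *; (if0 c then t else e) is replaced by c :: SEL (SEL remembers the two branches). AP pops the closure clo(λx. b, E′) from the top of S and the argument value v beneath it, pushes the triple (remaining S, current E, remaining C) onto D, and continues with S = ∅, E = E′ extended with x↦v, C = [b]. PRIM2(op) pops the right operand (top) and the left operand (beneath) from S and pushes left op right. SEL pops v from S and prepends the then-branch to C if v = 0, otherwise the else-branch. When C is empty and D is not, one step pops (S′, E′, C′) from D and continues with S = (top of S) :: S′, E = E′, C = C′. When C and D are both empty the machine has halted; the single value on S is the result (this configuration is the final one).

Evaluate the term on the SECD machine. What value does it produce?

[0] [S=∅ | E=∅ | C=[((λu. (if0 u then (if0 (u + -1) then 5 else u) else 1)) ((if0 6 then -3 else 5) - ((λx. ((λw. w) 3)) 4)))] | D=∅]
[1] [S=∅ | E=∅ | C=[((if0 6 then -3 else 5) - ((λx. ((λw. w) 3)) 4)) :: (λu. (if0 u then (if0 (u + -1) then 5 else u) else 1)) :: AP] | D=∅]
[2] [S=∅ | E=∅ | C=[(if0 6 then -3 else 5) :: ((λx. ((λw. w) 3)) 4) :: PRIM2(sub) :: (λu. (if0 u then (if0 (u + -1) then 5 else u) else 1)) :: AP] | D=∅]
[3] [S=∅ | E=∅ | C=[6 :: SEL :: ((λx. ((λw. w) 3)) 4) :: PRIM2(sub) :: (λu. (if0 u then (if0 (u + -1) then 5 else u) else 1)) :: AP] | D=∅]
[4] [S=[6] | E=∅ | C=[SEL :: ((λx. ((λw. w) 3)) 4) :: PRIM2(sub) :: (λu. (if0 u then (if0 (u + -1) then 5 else u) else 1)) :: AP] | D=∅]
[5] [S=∅ | E=∅ | C=[5 :: ((λx. ((λw. w) 3)) 4) :: PRIM2(sub) :: (λu. (if0 u then (if0 (u + -1) then 5 else u) else 1)) :: AP] | D=∅]
[6] [S=[5] | E=∅ | C=[((λx. ((λw. w) 3)) 4) :: PRIM2(sub) :: (λu. (if0 u then (if0 (u + -1) then 5 else u) else 1)) :: AP] | D=∅]
[7] [S=[5] | E=∅ | C=[4 :: (λx. ((λw. w) 3)) :: AP :: PRIM2(sub) :: (λu. (if0 u then (if0 (u + -1) then 5 else u) else 1)) :: AP] | D=∅]
[8] [S=[4 :: 5] | E=∅ | C=[(λx. ((λw. w) 3)) :: AP :: PRIM2(sub) :: (λu. (if0 u then (if0 (u + -1) then 5 else u) else 1)) :: AP] | D=∅]
[9] [S=[clo(λx. ((λw. w) 3), ∅) :: 4 :: 5] | E=∅ | C=[AP :: PRIM2(sub) :: (λu. (if0 u then (if0 (u + -1) then 5 else u) else 1)) :: AP] | D=∅]
[10] [S=∅ | E={x↦4} | C=[((λw. w) 3)] | D=[([5], ∅, [PRIM2(sub) :: (λu. (if0 u then (if0 (u + -1) then 5 else u) else 1)) :: AP])]]
[11] [S=∅ | E={x↦4} | C=[3 :: (λw. w) :: AP] | D=[([5], ∅, [PRIM2(sub) :: (λu. (if0 u then (if0 (u + -1) then 5 else u) else 1)) :: AP])]]
[12] [S=[3] | E={x↦4} | C=[(λw. w) :: AP] | D=[([5], ∅, [PRIM2(sub) :: (λu. (if0 u then (if0 (u + -1) then 5 else u) else 1)) :: AP])]]
[13] [S=[clo(λw. w, {x↦4}) :: 3] | E={x↦4} | C=[AP] | D=[([5], ∅, [PRIM2(sub) :: (λu. (if0 u then (if0 (u + -1) then 5 else u) else 1)) :: AP])]]
[14] [S=∅ | E={w↦3, x↦4} | C=[w] | D=[(∅, {x↦4}, ∅) :: ([5], ∅, [PRIM2(sub) :: (λu. (if0 u then (if0 (u + -1) then 5 else u) else 1)) :: AP])]]
[15] [S=[3] | E={w↦3, x↦4} | C=∅ | D=[(∅, {x↦4}, ∅) :: ([5], ∅, [PRIM2(sub) :: (λu. (if0 u then (if0 (u + -1) then 5 else u) else 1)) :: AP])]]
[16] [S=[3] | E={x↦4} | C=∅ | D=[([5], ∅, [PRIM2(sub) :: (λu. (if0 u then (if0 (u + -1) then 5 else u) else 1)) :: AP])]]
[17] [S=[3 :: 5] | E=∅ | C=[PRIM2(sub) :: (λu. (if0 u then (if0 (u + -1) then 5 else u) else 1)) :: AP] | D=∅]
[18] [S=[2] | E=∅ | C=[(λu. (if0 u then (if0 (u + -1) then 5 else u) else 1)) :: AP] | D=∅]
[19] [S=[clo(λu. (if0 u then (if0 (u + -1) then 5 else u) else 1), ∅) :: 2] | E=∅ | C=[AP] | D=∅]
[20] [S=∅ | E={u↦2} | C=[(if0 u then (if0 (u + -1) then 5 else u) else 1)] | D=[(∅, ∅, ∅)]]
[21] [S=∅ | E={u↦2} | C=[u :: SEL] | D=[(∅, ∅, ∅)]]
[22] [S=[2] | E={u↦2} | C=[SEL] | D=[(∅, ∅, ∅)]]
[23] [S=∅ | E={u↦2} | C=[1] | D=[(∅, ∅, ∅)]]
[24] [S=[1] | E={u↦2} | C=∅ | D=[(∅, ∅, ∅)]]
[25] [S=[1] | E=∅ | C=∅ | D=∅]
→ final value 1

Answer: 1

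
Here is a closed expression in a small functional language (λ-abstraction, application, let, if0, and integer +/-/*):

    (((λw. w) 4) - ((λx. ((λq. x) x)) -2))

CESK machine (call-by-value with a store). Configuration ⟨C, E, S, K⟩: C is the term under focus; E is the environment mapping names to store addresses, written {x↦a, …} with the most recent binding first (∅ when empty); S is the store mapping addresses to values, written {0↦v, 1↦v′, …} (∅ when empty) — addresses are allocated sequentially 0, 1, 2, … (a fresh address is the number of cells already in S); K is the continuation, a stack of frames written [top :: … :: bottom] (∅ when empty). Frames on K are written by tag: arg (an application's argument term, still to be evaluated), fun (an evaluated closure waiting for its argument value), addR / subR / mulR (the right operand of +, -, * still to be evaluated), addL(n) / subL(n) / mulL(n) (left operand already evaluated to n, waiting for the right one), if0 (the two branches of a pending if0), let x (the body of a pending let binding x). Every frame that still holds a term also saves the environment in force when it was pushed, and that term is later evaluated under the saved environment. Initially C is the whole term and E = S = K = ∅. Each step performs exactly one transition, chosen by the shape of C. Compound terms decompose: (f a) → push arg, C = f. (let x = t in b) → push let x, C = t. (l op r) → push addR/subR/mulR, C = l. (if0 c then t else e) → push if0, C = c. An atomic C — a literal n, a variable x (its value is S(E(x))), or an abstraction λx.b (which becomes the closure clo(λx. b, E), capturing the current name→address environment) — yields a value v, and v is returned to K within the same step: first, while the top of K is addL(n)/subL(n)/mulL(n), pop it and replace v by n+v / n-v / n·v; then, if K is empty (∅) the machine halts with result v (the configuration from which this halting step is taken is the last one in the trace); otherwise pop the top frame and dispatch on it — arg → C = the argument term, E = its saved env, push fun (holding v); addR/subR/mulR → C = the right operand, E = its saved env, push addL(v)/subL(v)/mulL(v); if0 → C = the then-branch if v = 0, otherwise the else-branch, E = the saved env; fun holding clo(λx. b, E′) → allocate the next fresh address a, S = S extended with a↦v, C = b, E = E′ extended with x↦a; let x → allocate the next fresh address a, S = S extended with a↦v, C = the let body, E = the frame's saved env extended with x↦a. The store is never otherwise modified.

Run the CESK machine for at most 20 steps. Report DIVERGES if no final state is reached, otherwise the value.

[0] [C=(((λw. w) 4) - ((λx. ((λq. x) x)) -2)) | E=∅ | S=∅ | K=∅]
[1] [C=((λw. w) 4) | E=∅ | S=∅ | K=[subR]]
[2] [C=(λw. w) | E=∅ | S=∅ | K=[arg :: subR]]
[3] [C=4 | E=∅ | S=∅ | K=[fun :: subR]]
[4] [C=w | E={w↦0} | S={0↦4} | K=[subR]]
[5] [C=((λx. ((λq. x) x)) -2) | E=∅ | S={0↦4} | K=[subL(4)]]
[6] [C=(λx. ((λq. x) x)) | E=∅ | S={0↦4} | K=[arg :: subL(4)]]
[7] [C=-2 | E=∅ | S={0↦4} | K=[fun :: subL(4)]]
[8] [C=((λq. x) x) | E={x↦1} | S={0↦4, 1↦-2} | K=[subL(4)]]
[9] [C=(λq. x) | E={x↦1} | S={0↦4, 1↦-2} | K=[arg :: subL(4)]]
[10] [C=x | E={x↦1} | S={0↦4, 1↦-2} | K=[fun :: subL(4)]]
[11] [C=x | E={q↦2, x↦1} | S={0↦4, 1↦-2, 2↦-2} | K=[subL(4)]]
→ final value 6

Answer: 6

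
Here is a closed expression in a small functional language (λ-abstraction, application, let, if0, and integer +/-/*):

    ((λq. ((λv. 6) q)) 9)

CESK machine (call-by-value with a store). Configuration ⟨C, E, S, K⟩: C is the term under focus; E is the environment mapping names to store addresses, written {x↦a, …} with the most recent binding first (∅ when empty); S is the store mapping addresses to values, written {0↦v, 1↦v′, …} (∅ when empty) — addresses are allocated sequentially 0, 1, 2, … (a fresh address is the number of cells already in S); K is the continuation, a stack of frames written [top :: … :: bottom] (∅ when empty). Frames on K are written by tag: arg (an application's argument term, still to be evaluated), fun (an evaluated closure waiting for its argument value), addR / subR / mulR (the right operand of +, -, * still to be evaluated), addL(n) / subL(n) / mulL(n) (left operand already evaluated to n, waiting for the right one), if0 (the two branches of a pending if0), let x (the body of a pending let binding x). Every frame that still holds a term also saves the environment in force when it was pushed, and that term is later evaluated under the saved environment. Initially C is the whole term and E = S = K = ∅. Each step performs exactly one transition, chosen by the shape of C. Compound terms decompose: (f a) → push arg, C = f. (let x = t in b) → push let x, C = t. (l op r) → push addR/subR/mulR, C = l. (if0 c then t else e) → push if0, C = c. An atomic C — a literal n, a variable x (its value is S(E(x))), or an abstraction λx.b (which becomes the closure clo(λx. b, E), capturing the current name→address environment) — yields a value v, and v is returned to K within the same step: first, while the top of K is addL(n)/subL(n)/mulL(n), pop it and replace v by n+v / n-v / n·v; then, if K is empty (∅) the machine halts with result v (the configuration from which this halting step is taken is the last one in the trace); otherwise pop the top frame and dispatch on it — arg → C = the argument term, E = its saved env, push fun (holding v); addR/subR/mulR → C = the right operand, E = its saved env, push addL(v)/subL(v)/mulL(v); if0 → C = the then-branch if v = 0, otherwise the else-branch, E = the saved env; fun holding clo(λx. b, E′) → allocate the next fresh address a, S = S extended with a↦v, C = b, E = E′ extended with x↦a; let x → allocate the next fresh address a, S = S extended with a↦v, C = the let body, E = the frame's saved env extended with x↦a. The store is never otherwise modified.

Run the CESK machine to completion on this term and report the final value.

Answer: 6

Derivation:
0. ⟨C=((λq. ((λv. 6) q)) 9); E=∅; S=∅; K=∅⟩
1. ⟨C=(λq. ((λv. 6) q)); E=∅; S=∅; K=[arg]⟩
2. ⟨C=9; E=∅; S=∅; K=[fun]⟩
3. ⟨C=((λv. 6) q); E={q↦0}; S={0↦9}; K=∅⟩
4. ⟨C=(λv. 6); E={q↦0}; S={0↦9}; K=[arg]⟩
5. ⟨C=q; E={q↦0}; S={0↦9}; K=[fun]⟩
6. ⟨C=6; E={v↦1, q↦0}; S={0↦9, 1↦9}; K=∅⟩
→ final value 6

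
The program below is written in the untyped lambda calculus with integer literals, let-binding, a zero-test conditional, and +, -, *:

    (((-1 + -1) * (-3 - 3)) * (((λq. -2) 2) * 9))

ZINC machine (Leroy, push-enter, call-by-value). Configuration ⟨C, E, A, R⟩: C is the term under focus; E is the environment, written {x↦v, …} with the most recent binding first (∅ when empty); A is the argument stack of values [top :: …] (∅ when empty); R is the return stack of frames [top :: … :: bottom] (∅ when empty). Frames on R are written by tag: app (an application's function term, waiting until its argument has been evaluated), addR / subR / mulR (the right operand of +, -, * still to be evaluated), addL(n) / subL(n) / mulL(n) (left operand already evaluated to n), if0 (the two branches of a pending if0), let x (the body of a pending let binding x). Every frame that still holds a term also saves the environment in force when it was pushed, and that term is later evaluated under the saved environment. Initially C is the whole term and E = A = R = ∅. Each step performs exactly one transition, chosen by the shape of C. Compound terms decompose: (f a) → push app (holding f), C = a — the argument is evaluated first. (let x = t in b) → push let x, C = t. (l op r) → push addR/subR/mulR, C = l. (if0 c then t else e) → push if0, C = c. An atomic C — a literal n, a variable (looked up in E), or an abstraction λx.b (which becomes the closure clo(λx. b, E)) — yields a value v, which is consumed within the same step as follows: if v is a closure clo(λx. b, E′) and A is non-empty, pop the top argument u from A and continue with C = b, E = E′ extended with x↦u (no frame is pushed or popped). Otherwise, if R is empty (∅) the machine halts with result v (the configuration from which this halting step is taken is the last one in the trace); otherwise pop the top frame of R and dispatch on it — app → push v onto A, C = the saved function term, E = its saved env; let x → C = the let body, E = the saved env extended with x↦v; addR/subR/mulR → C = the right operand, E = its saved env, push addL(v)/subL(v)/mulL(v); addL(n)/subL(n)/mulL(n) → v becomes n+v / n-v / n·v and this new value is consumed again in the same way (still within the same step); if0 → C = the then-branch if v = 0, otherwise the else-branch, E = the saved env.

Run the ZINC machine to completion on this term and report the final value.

t=0: <C=(((-1 + -1) * (-3 - 3)) * (((λq. -2) 2) * 9)), E=∅, A=∅, R=∅>
t=1: <C=((-1 + -1) * (-3 - 3)), E=∅, A=∅, R=[mulR]>
t=2: <C=(-1 + -1), E=∅, A=∅, R=[mulR :: mulR]>
t=3: <C=-1, E=∅, A=∅, R=[addR :: mulR :: mulR]>
t=4: <C=-1, E=∅, A=∅, R=[addL(-1) :: mulR :: mulR]>
t=5: <C=(-3 - 3), E=∅, A=∅, R=[mulL(-2) :: mulR]>
t=6: <C=-3, E=∅, A=∅, R=[subR :: mulL(-2) :: mulR]>
t=7: <C=3, E=∅, A=∅, R=[subL(-3) :: mulL(-2) :: mulR]>
t=8: <C=(((λq. -2) 2) * 9), E=∅, A=∅, R=[mulL(12)]>
t=9: <C=((λq. -2) 2), E=∅, A=∅, R=[mulR :: mulL(12)]>
t=10: <C=2, E=∅, A=∅, R=[app :: mulR :: mulL(12)]>
t=11: <C=(λq. -2), E=∅, A=[2], R=[mulR :: mulL(12)]>
t=12: <C=-2, E={q↦2}, A=∅, R=[mulR :: mulL(12)]>
t=13: <C=9, E=∅, A=∅, R=[mulL(-2) :: mulL(12)]>
→ final value -216

Answer: -216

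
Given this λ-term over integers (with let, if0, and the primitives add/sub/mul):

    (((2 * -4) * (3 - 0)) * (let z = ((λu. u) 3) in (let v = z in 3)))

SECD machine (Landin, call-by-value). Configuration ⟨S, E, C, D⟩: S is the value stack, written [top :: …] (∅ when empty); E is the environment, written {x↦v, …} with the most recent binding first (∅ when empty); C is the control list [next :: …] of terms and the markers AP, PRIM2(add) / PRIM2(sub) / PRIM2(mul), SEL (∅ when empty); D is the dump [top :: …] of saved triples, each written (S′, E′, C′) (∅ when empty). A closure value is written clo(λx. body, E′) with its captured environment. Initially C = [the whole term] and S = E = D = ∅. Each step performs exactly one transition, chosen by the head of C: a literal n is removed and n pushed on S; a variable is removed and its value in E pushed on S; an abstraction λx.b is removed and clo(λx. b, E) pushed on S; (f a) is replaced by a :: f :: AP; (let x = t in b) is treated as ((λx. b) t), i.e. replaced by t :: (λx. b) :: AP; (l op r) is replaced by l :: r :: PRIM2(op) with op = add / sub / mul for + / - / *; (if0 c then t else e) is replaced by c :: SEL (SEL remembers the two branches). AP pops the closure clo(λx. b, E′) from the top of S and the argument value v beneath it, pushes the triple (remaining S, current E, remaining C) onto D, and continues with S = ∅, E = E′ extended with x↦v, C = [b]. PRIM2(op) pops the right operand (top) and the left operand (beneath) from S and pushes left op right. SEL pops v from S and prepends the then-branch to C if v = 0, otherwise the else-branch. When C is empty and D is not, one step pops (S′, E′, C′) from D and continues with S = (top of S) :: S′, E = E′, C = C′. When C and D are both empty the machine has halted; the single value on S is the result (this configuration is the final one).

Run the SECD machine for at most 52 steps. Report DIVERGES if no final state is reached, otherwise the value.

Answer: -72

Machine steps:
0. [S=∅ | E=∅ | C=[(((2 * -4) * (3 - 0)) * (let z = ((λu. u) 3) in (let v = z in 3)))] | D=∅]
1. [S=∅ | E=∅ | C=[((2 * -4) * (3 - 0)) :: (let z = ((λu. u) 3) in (let v = z in 3)) :: PRIM2(mul)] | D=∅]
2. [S=∅ | E=∅ | C=[(2 * -4) :: (3 - 0) :: PRIM2(mul) :: (let z = ((λu. u) 3) in (let v = z in 3)) :: PRIM2(mul)] | D=∅]
3. [S=∅ | E=∅ | C=[2 :: -4 :: PRIM2(mul) :: (3 - 0) :: PRIM2(mul) :: (let z = ((λu. u) 3) in (let v = z in 3)) :: PRIM2(mul)] | D=∅]
4. [S=[2] | E=∅ | C=[-4 :: PRIM2(mul) :: (3 - 0) :: PRIM2(mul) :: (let z = ((λu. u) 3) in (let v = z in 3)) :: PRIM2(mul)] | D=∅]
5. [S=[-4 :: 2] | E=∅ | C=[PRIM2(mul) :: (3 - 0) :: PRIM2(mul) :: (let z = ((λu. u) 3) in (let v = z in 3)) :: PRIM2(mul)] | D=∅]
6. [S=[-8] | E=∅ | C=[(3 - 0) :: PRIM2(mul) :: (let z = ((λu. u) 3) in (let v = z in 3)) :: PRIM2(mul)] | D=∅]
7. [S=[-8] | E=∅ | C=[3 :: 0 :: PRIM2(sub) :: PRIM2(mul) :: (let z = ((λu. u) 3) in (let v = z in 3)) :: PRIM2(mul)] | D=∅]
8. [S=[3 :: -8] | E=∅ | C=[0 :: PRIM2(sub) :: PRIM2(mul) :: (let z = ((λu. u) 3) in (let v = z in 3)) :: PRIM2(mul)] | D=∅]
9. [S=[0 :: 3 :: -8] | E=∅ | C=[PRIM2(sub) :: PRIM2(mul) :: (let z = ((λu. u) 3) in (let v = z in 3)) :: PRIM2(mul)] | D=∅]
10. [S=[3 :: -8] | E=∅ | C=[PRIM2(mul) :: (let z = ((λu. u) 3) in (let v = z in 3)) :: PRIM2(mul)] | D=∅]
11. [S=[-24] | E=∅ | C=[(let z = ((λu. u) 3) in (let v = z in 3)) :: PRIM2(mul)] | D=∅]
12. [S=[-24] | E=∅ | C=[((λu. u) 3) :: (λz. (let v = z in 3)) :: AP :: PRIM2(mul)] | D=∅]
13. [S=[-24] | E=∅ | C=[3 :: (λu. u) :: AP :: (λz. (let v = z in 3)) :: AP :: PRIM2(mul)] | D=∅]
14. [S=[3 :: -24] | E=∅ | C=[(λu. u) :: AP :: (λz. (let v = z in 3)) :: AP :: PRIM2(mul)] | D=∅]
15. [S=[clo(λu. u, ∅) :: 3 :: -24] | E=∅ | C=[AP :: (λz. (let v = z in 3)) :: AP :: PRIM2(mul)] | D=∅]
16. [S=∅ | E={u↦3} | C=[u] | D=[([-24], ∅, [(λz. (let v = z in 3)) :: AP :: PRIM2(mul)])]]
17. [S=[3] | E={u↦3} | C=∅ | D=[([-24], ∅, [(λz. (let v = z in 3)) :: AP :: PRIM2(mul)])]]
18. [S=[3 :: -24] | E=∅ | C=[(λz. (let v = z in 3)) :: AP :: PRIM2(mul)] | D=∅]
19. [S=[clo(λz. (let v = z in 3), ∅) :: 3 :: -24] | E=∅ | C=[AP :: PRIM2(mul)] | D=∅]
20. [S=∅ | E={z↦3} | C=[(let v = z in 3)] | D=[([-24], ∅, [PRIM2(mul)])]]
21. [S=∅ | E={z↦3} | C=[z :: (λv. 3) :: AP] | D=[([-24], ∅, [PRIM2(mul)])]]
22. [S=[3] | E={z↦3} | C=[(λv. 3) :: AP] | D=[([-24], ∅, [PRIM2(mul)])]]
23. [S=[clo(λv. 3, {z↦3}) :: 3] | E={z↦3} | C=[AP] | D=[([-24], ∅, [PRIM2(mul)])]]
24. [S=∅ | E={v↦3, z↦3} | C=[3] | D=[(∅, {z↦3}, ∅) :: ([-24], ∅, [PRIM2(mul)])]]
25. [S=[3] | E={v↦3, z↦3} | C=∅ | D=[(∅, {z↦3}, ∅) :: ([-24], ∅, [PRIM2(mul)])]]
26. [S=[3] | E={z↦3} | C=∅ | D=[([-24], ∅, [PRIM2(mul)])]]
27. [S=[3 :: -24] | E=∅ | C=[PRIM2(mul)] | D=∅]
28. [S=[-72] | E=∅ | C=∅ | D=∅]
→ final value -72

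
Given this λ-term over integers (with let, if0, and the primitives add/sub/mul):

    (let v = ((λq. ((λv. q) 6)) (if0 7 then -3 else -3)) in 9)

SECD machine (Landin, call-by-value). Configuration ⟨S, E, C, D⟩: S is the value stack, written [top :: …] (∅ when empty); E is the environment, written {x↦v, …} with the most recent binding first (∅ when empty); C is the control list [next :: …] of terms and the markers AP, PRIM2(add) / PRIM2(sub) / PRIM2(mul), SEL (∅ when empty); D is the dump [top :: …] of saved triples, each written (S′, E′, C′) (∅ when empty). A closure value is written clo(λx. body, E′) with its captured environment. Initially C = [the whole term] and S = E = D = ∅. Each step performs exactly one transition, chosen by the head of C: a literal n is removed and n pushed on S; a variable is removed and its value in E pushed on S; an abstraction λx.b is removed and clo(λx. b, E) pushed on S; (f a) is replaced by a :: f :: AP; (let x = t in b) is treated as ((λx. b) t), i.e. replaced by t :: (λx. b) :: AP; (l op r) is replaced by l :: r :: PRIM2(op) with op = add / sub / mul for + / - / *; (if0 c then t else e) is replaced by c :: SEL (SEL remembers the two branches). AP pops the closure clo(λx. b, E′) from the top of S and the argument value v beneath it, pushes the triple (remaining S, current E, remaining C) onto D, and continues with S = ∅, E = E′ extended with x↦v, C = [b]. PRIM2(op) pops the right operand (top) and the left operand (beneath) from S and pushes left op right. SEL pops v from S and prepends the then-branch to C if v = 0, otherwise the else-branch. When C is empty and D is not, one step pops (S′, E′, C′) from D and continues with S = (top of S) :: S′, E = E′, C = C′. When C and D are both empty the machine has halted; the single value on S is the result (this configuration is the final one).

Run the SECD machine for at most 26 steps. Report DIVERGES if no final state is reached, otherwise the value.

Answer: 9

Derivation:
step 0: ⟨S=∅; E=∅; C=[(let v = ((λq. ((λv. q) 6)) (if0 7 then -3 else -3)) in 9)]; D=∅⟩
step 1: ⟨S=∅; E=∅; C=[((λq. ((λv. q) 6)) (if0 7 then -3 else -3)) :: (λv. 9) :: AP]; D=∅⟩
step 2: ⟨S=∅; E=∅; C=[(if0 7 then -3 else -3) :: (λq. ((λv. q) 6)) :: AP :: (λv. 9) :: AP]; D=∅⟩
step 3: ⟨S=∅; E=∅; C=[7 :: SEL :: (λq. ((λv. q) 6)) :: AP :: (λv. 9) :: AP]; D=∅⟩
step 4: ⟨S=[7]; E=∅; C=[SEL :: (λq. ((λv. q) 6)) :: AP :: (λv. 9) :: AP]; D=∅⟩
step 5: ⟨S=∅; E=∅; C=[-3 :: (λq. ((λv. q) 6)) :: AP :: (λv. 9) :: AP]; D=∅⟩
step 6: ⟨S=[-3]; E=∅; C=[(λq. ((λv. q) 6)) :: AP :: (λv. 9) :: AP]; D=∅⟩
step 7: ⟨S=[clo(λq. ((λv. q) 6), ∅) :: -3]; E=∅; C=[AP :: (λv. 9) :: AP]; D=∅⟩
step 8: ⟨S=∅; E={q↦-3}; C=[((λv. q) 6)]; D=[(∅, ∅, [(λv. 9) :: AP])]⟩
step 9: ⟨S=∅; E={q↦-3}; C=[6 :: (λv. q) :: AP]; D=[(∅, ∅, [(λv. 9) :: AP])]⟩
step 10: ⟨S=[6]; E={q↦-3}; C=[(λv. q) :: AP]; D=[(∅, ∅, [(λv. 9) :: AP])]⟩
step 11: ⟨S=[clo(λv. q, {q↦-3}) :: 6]; E={q↦-3}; C=[AP]; D=[(∅, ∅, [(λv. 9) :: AP])]⟩
step 12: ⟨S=∅; E={v↦6, q↦-3}; C=[q]; D=[(∅, {q↦-3}, ∅) :: (∅, ∅, [(λv. 9) :: AP])]⟩
step 13: ⟨S=[-3]; E={v↦6, q↦-3}; C=∅; D=[(∅, {q↦-3}, ∅) :: (∅, ∅, [(λv. 9) :: AP])]⟩
step 14: ⟨S=[-3]; E={q↦-3}; C=∅; D=[(∅, ∅, [(λv. 9) :: AP])]⟩
step 15: ⟨S=[-3]; E=∅; C=[(λv. 9) :: AP]; D=∅⟩
step 16: ⟨S=[clo(λv. 9, ∅) :: -3]; E=∅; C=[AP]; D=∅⟩
step 17: ⟨S=∅; E={v↦-3}; C=[9]; D=[(∅, ∅, ∅)]⟩
step 18: ⟨S=[9]; E={v↦-3}; C=∅; D=[(∅, ∅, ∅)]⟩
step 19: ⟨S=[9]; E=∅; C=∅; D=∅⟩
→ final value 9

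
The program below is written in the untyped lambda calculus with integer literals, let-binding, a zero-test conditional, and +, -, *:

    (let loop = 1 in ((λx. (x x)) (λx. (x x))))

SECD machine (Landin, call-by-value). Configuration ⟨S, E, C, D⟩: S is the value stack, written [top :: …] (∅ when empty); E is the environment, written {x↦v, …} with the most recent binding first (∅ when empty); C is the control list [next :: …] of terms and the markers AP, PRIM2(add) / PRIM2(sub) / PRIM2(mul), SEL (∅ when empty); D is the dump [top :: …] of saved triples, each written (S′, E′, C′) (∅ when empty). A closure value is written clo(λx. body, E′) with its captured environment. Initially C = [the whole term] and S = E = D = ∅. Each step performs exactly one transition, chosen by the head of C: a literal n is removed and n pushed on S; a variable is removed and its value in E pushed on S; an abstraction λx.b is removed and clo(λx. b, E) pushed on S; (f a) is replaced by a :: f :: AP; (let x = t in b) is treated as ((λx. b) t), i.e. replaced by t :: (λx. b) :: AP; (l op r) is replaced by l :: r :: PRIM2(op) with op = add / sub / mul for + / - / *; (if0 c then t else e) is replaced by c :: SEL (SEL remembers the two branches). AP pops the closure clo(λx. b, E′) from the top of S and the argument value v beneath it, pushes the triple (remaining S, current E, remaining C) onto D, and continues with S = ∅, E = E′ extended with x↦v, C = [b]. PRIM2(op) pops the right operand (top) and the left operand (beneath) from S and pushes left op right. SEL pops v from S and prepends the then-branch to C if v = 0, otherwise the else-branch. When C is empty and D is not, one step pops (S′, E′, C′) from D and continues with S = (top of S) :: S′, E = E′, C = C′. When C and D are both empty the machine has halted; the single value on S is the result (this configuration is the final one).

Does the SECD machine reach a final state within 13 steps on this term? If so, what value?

Answer: DIVERGES (no final state within 13 steps)

Machine steps:
step 0: <S=∅, E=∅, C=[(let loop = 1 in ((λx. (x x)) (λx. (x x))))], D=∅>
step 1: <S=∅, E=∅, C=[1 :: (λloop. ((λx. (x x)) (λx. (x x)))) :: AP], D=∅>
step 2: <S=[1], E=∅, C=[(λloop. ((λx. (x x)) (λx. (x x)))) :: AP], D=∅>
step 3: <S=[clo(λloop. ((λx. (x x)) (λx. (x x))), ∅) :: 1], E=∅, C=[AP], D=∅>
step 4: <S=∅, E={loop↦1}, C=[((λx. (x x)) (λx. (x x)))], D=[(∅, ∅, ∅)]>
step 5: <S=∅, E={loop↦1}, C=[(λx. (x x)) :: (λx. (x x)) :: AP], D=[(∅, ∅, ∅)]>
step 6: <S=[clo(λx. (x x), {loop↦1})], E={loop↦1}, C=[(λx. (x x)) :: AP], D=[(∅, ∅, ∅)]>
step 7: <S=[clo(λx. (x x), {loop↦1}) :: clo(λx. (x x), {loop↦1})], E={loop↦1}, C=[AP], D=[(∅, ∅, ∅)]>
step 8: <S=∅, E={x↦clo(λx. (x x), {loop↦1}), loop↦1}, C=[(x x)], D=[(∅, {loop↦1}, ∅) :: (∅, ∅, ∅)]>
step 9: <S=∅, E={x↦clo(λx. (x x), {loop↦1}), loop↦1}, C=[x :: x :: AP], D=[(∅, {loop↦1}, ∅) :: (∅, ∅, ∅)]>
step 10: <S=[clo(λx. (x x), {loop↦1})], E={x↦clo(λx. (x x), {loop↦1}), loop↦1}, C=[x :: AP], D=[(∅, {loop↦1}, ∅) :: (∅, ∅, ∅)]>
step 11: <S=[clo(λx. (x x), {loop↦1}) :: clo(λx. (x x), {loop↦1})], E={x↦clo(λx. (x x), {loop↦1}), loop↦1}, C=[AP], D=[(∅, {loop↦1}, ∅) :: (∅, ∅, ∅)]>
step 12: <S=∅, E={x↦clo(λx. (x x), {loop↦1}), loop↦1}, C=[(x x)], D=[(∅, {x↦clo(λx. (x x), {loop↦1}), loop↦1}, ∅) :: (∅, {loop↦1}, ∅) :: (∅, ∅, ∅)]>
step 13: <S=∅, E={x↦clo(λx. (x x), {loop↦1}), loop↦1}, C=[x :: x :: AP], D=[(∅, {x↦clo(λx. (x x), {loop↦1}), loop↦1}, ∅) :: (∅, {loop↦1}, ∅) :: (∅, ∅, ∅)]>
→ 13 transitions taken and the configuration is still not final: no result within 13 steps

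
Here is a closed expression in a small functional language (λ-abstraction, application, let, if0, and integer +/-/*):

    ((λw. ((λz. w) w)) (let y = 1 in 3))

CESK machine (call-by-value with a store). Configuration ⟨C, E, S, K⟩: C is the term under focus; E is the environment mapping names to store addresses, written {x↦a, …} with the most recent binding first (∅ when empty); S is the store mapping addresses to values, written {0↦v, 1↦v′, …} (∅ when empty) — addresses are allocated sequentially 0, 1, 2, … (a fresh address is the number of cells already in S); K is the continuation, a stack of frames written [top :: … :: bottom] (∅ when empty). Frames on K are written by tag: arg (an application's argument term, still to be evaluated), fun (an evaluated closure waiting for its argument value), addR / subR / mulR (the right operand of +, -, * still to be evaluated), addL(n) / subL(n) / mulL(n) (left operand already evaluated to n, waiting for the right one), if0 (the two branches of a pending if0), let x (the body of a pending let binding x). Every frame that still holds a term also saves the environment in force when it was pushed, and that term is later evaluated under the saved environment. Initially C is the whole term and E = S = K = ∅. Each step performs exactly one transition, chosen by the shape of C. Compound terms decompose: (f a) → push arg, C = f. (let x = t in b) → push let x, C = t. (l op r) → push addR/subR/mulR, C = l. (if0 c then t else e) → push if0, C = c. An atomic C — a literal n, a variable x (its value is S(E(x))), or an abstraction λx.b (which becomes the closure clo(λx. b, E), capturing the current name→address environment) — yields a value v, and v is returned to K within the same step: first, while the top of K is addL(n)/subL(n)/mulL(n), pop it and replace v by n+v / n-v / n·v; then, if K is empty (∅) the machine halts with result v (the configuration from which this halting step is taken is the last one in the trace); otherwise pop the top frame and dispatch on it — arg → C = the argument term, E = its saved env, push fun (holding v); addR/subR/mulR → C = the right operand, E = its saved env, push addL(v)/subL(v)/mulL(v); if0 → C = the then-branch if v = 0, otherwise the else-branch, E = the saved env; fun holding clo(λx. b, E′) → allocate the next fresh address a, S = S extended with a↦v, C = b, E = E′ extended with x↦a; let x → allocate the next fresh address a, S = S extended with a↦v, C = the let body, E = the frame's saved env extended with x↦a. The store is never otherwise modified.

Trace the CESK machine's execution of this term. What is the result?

Answer: 3

Execution trace:
0. <C=((λw. ((λz. w) w)) (let y = 1 in 3)), E=∅, S=∅, K=∅>
1. <C=(λw. ((λz. w) w)), E=∅, S=∅, K=[arg]>
2. <C=(let y = 1 in 3), E=∅, S=∅, K=[fun]>
3. <C=1, E=∅, S=∅, K=[let y :: fun]>
4. <C=3, E={y↦0}, S={0↦1}, K=[fun]>
5. <C=((λz. w) w), E={w↦1}, S={0↦1, 1↦3}, K=∅>
6. <C=(λz. w), E={w↦1}, S={0↦1, 1↦3}, K=[arg]>
7. <C=w, E={w↦1}, S={0↦1, 1↦3}, K=[fun]>
8. <C=w, E={z↦2, w↦1}, S={0↦1, 1↦3, 2↦3}, K=∅>
→ final value 3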